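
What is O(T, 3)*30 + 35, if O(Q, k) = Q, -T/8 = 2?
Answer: -445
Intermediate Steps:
T = -16 (T = -8*2 = -16)
O(T, 3)*30 + 35 = -16*30 + 35 = -480 + 35 = -445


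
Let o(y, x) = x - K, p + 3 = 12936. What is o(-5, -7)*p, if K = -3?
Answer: -51732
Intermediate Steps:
p = 12933 (p = -3 + 12936 = 12933)
o(y, x) = 3 + x (o(y, x) = x - 1*(-3) = x + 3 = 3 + x)
o(-5, -7)*p = (3 - 7)*12933 = -4*12933 = -51732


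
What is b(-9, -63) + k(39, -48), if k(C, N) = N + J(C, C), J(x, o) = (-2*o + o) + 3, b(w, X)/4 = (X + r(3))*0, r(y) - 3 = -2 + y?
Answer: -84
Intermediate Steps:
r(y) = 1 + y (r(y) = 3 + (-2 + y) = 1 + y)
b(w, X) = 0 (b(w, X) = 4*((X + (1 + 3))*0) = 4*((X + 4)*0) = 4*((4 + X)*0) = 4*0 = 0)
J(x, o) = 3 - o (J(x, o) = -o + 3 = 3 - o)
k(C, N) = 3 + N - C (k(C, N) = N + (3 - C) = 3 + N - C)
b(-9, -63) + k(39, -48) = 0 + (3 - 48 - 1*39) = 0 + (3 - 48 - 39) = 0 - 84 = -84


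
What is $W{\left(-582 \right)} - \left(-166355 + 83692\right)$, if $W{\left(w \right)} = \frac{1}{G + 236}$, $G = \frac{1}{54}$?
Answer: $\frac{1053539989}{12745} \approx 82663.0$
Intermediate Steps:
$G = \frac{1}{54} \approx 0.018519$
$W{\left(w \right)} = \frac{54}{12745}$ ($W{\left(w \right)} = \frac{1}{\frac{1}{54} + 236} = \frac{1}{\frac{12745}{54}} = \frac{54}{12745}$)
$W{\left(-582 \right)} - \left(-166355 + 83692\right) = \frac{54}{12745} - \left(-166355 + 83692\right) = \frac{54}{12745} - -82663 = \frac{54}{12745} + 82663 = \frac{1053539989}{12745}$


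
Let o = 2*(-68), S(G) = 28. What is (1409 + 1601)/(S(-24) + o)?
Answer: -1505/54 ≈ -27.870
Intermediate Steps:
o = -136
(1409 + 1601)/(S(-24) + o) = (1409 + 1601)/(28 - 136) = 3010/(-108) = 3010*(-1/108) = -1505/54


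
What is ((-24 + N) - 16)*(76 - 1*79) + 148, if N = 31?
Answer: 175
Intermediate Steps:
((-24 + N) - 16)*(76 - 1*79) + 148 = ((-24 + 31) - 16)*(76 - 1*79) + 148 = (7 - 16)*(76 - 79) + 148 = -9*(-3) + 148 = 27 + 148 = 175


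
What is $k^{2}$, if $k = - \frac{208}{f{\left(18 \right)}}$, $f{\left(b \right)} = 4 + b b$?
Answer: $\frac{676}{1681} \approx 0.40214$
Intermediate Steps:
$f{\left(b \right)} = 4 + b^{2}$
$k = - \frac{26}{41}$ ($k = - \frac{208}{4 + 18^{2}} = - \frac{208}{4 + 324} = - \frac{208}{328} = \left(-208\right) \frac{1}{328} = - \frac{26}{41} \approx -0.63415$)
$k^{2} = \left(- \frac{26}{41}\right)^{2} = \frac{676}{1681}$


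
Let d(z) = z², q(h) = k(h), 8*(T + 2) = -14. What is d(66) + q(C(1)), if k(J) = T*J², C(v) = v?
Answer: 17409/4 ≈ 4352.3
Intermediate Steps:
T = -15/4 (T = -2 + (⅛)*(-14) = -2 - 7/4 = -15/4 ≈ -3.7500)
k(J) = -15*J²/4
q(h) = -15*h²/4
d(66) + q(C(1)) = 66² - 15/4*1² = 4356 - 15/4*1 = 4356 - 15/4 = 17409/4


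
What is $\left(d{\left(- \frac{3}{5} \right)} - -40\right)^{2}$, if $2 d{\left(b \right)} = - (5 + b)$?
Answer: $\frac{35721}{25} \approx 1428.8$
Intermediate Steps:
$d{\left(b \right)} = - \frac{5}{2} - \frac{b}{2}$ ($d{\left(b \right)} = \frac{\left(-1\right) \left(5 + b\right)}{2} = \frac{-5 - b}{2} = - \frac{5}{2} - \frac{b}{2}$)
$\left(d{\left(- \frac{3}{5} \right)} - -40\right)^{2} = \left(\left(- \frac{5}{2} - \frac{\left(-3\right) \frac{1}{5}}{2}\right) - -40\right)^{2} = \left(\left(- \frac{5}{2} - \frac{\left(-3\right) \frac{1}{5}}{2}\right) + 40\right)^{2} = \left(\left(- \frac{5}{2} - - \frac{3}{10}\right) + 40\right)^{2} = \left(\left(- \frac{5}{2} + \frac{3}{10}\right) + 40\right)^{2} = \left(- \frac{11}{5} + 40\right)^{2} = \left(\frac{189}{5}\right)^{2} = \frac{35721}{25}$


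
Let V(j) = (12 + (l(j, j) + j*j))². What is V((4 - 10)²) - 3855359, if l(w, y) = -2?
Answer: -2149723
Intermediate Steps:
V(j) = (10 + j²)² (V(j) = (12 + (-2 + j*j))² = (12 + (-2 + j²))² = (10 + j²)²)
V((4 - 10)²) - 3855359 = (10 + ((4 - 10)²)²)² - 3855359 = (10 + ((-6)²)²)² - 3855359 = (10 + 36²)² - 3855359 = (10 + 1296)² - 3855359 = 1306² - 3855359 = 1705636 - 3855359 = -2149723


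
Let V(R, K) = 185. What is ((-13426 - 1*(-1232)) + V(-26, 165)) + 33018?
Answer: 21009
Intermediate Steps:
((-13426 - 1*(-1232)) + V(-26, 165)) + 33018 = ((-13426 - 1*(-1232)) + 185) + 33018 = ((-13426 + 1232) + 185) + 33018 = (-12194 + 185) + 33018 = -12009 + 33018 = 21009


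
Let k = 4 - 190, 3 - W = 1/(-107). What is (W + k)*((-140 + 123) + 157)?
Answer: -2741200/107 ≈ -25619.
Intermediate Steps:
W = 322/107 (W = 3 - 1/(-107) = 3 - 1*(-1/107) = 3 + 1/107 = 322/107 ≈ 3.0093)
k = -186
(W + k)*((-140 + 123) + 157) = (322/107 - 186)*((-140 + 123) + 157) = -19580*(-17 + 157)/107 = -19580/107*140 = -2741200/107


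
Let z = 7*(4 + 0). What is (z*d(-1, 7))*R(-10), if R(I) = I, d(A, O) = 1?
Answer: -280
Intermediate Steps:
z = 28 (z = 7*4 = 28)
(z*d(-1, 7))*R(-10) = (28*1)*(-10) = 28*(-10) = -280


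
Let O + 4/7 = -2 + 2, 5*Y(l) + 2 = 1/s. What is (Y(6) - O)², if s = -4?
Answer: 289/19600 ≈ 0.014745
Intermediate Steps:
Y(l) = -9/20 (Y(l) = -⅖ + (⅕)/(-4) = -⅖ + (⅕)*(-¼) = -⅖ - 1/20 = -9/20)
O = -4/7 (O = -4/7 + (-2 + 2) = -4/7 + 0 = -4/7 ≈ -0.57143)
(Y(6) - O)² = (-9/20 - 1*(-4/7))² = (-9/20 + 4/7)² = (17/140)² = 289/19600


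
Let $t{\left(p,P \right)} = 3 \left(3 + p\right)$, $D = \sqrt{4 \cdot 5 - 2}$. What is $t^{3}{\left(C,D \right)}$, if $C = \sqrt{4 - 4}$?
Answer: $729$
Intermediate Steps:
$C = 0$ ($C = \sqrt{0} = 0$)
$D = 3 \sqrt{2}$ ($D = \sqrt{20 - 2} = \sqrt{18} = 3 \sqrt{2} \approx 4.2426$)
$t{\left(p,P \right)} = 9 + 3 p$
$t^{3}{\left(C,D \right)} = \left(9 + 3 \cdot 0\right)^{3} = \left(9 + 0\right)^{3} = 9^{3} = 729$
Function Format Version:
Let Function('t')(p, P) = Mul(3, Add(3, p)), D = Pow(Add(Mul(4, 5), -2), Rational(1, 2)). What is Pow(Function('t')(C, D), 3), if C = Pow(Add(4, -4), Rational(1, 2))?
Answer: 729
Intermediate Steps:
C = 0 (C = Pow(0, Rational(1, 2)) = 0)
D = Mul(3, Pow(2, Rational(1, 2))) (D = Pow(Add(20, -2), Rational(1, 2)) = Pow(18, Rational(1, 2)) = Mul(3, Pow(2, Rational(1, 2))) ≈ 4.2426)
Function('t')(p, P) = Add(9, Mul(3, p))
Pow(Function('t')(C, D), 3) = Pow(Add(9, Mul(3, 0)), 3) = Pow(Add(9, 0), 3) = Pow(9, 3) = 729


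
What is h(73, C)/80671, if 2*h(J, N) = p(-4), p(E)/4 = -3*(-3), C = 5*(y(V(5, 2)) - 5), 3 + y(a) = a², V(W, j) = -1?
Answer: 18/80671 ≈ 0.00022313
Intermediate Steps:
y(a) = -3 + a²
C = -35 (C = 5*((-3 + (-1)²) - 5) = 5*((-3 + 1) - 5) = 5*(-2 - 5) = 5*(-7) = -35)
p(E) = 36 (p(E) = 4*(-3*(-3)) = 4*9 = 36)
h(J, N) = 18 (h(J, N) = (½)*36 = 18)
h(73, C)/80671 = 18/80671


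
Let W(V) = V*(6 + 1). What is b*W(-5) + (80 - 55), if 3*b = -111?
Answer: 1320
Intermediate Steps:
b = -37 (b = (1/3)*(-111) = -37)
W(V) = 7*V (W(V) = V*7 = 7*V)
b*W(-5) + (80 - 55) = -259*(-5) + (80 - 55) = -37*(-35) + 25 = 1295 + 25 = 1320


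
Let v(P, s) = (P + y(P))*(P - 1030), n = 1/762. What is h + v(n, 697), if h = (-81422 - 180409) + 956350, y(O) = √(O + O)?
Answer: 403267505377/580644 - 784859*√381/290322 ≈ 6.9447e+5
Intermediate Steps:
y(O) = √2*√O (y(O) = √(2*O) = √2*√O)
h = 694519 (h = -261831 + 956350 = 694519)
n = 1/762 ≈ 0.0013123
v(P, s) = (-1030 + P)*(P + √2*√P) (v(P, s) = (P + √2*√P)*(P - 1030) = (P + √2*√P)*(-1030 + P) = (-1030 + P)*(P + √2*√P))
h + v(n, 697) = 694519 + ((1/762)² - 1030*1/762 + √2*(1/762)^(3/2) - 1030*√2*√(1/762)) = 694519 + (1/580644 - 515/381 + √2*(√762/580644) - 1030*√2*√762/762) = 694519 + (1/580644 - 515/381 + √381/290322 - 1030*√381/381) = 694519 + (-784859/580644 - 784859*√381/290322) = 403267505377/580644 - 784859*√381/290322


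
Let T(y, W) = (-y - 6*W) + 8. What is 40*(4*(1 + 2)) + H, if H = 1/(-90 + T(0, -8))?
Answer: 16319/34 ≈ 479.97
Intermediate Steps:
T(y, W) = 8 - y - 6*W
H = -1/34 (H = 1/(-90 + (8 - 1*0 - 6*(-8))) = 1/(-90 + (8 + 0 + 48)) = 1/(-90 + 56) = 1/(-34) = -1/34 ≈ -0.029412)
40*(4*(1 + 2)) + H = 40*(4*(1 + 2)) - 1/34 = 40*(4*3) - 1/34 = 40*12 - 1/34 = 480 - 1/34 = 16319/34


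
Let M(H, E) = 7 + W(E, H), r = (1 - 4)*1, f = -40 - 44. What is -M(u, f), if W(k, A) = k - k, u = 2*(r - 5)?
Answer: -7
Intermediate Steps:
f = -84
r = -3 (r = -3*1 = -3)
u = -16 (u = 2*(-3 - 5) = 2*(-8) = -16)
W(k, A) = 0
M(H, E) = 7 (M(H, E) = 7 + 0 = 7)
-M(u, f) = -1*7 = -7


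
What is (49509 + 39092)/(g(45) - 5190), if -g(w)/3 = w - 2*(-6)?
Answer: -88601/5361 ≈ -16.527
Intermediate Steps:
g(w) = -36 - 3*w (g(w) = -3*(w - 2*(-6)) = -3*(w + 12) = -3*(12 + w) = -36 - 3*w)
(49509 + 39092)/(g(45) - 5190) = (49509 + 39092)/((-36 - 3*45) - 5190) = 88601/((-36 - 135) - 5190) = 88601/(-171 - 5190) = 88601/(-5361) = 88601*(-1/5361) = -88601/5361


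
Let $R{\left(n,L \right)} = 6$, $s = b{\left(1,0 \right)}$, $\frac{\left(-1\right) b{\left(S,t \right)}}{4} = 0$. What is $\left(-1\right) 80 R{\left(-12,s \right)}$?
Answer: $-480$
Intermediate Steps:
$b{\left(S,t \right)} = 0$ ($b{\left(S,t \right)} = \left(-4\right) 0 = 0$)
$s = 0$
$\left(-1\right) 80 R{\left(-12,s \right)} = \left(-1\right) 80 \cdot 6 = \left(-80\right) 6 = -480$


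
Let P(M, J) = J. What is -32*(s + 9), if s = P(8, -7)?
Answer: -64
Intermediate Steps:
s = -7
-32*(s + 9) = -32*(-7 + 9) = -32*2 = -64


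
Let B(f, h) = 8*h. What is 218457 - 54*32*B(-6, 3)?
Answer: 176985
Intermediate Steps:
218457 - 54*32*B(-6, 3) = 218457 - 54*32*8*3 = 218457 - 1728*24 = 218457 - 1*41472 = 218457 - 41472 = 176985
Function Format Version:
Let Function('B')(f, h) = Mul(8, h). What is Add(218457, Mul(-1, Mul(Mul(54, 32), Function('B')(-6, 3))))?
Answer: 176985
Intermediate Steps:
Add(218457, Mul(-1, Mul(Mul(54, 32), Function('B')(-6, 3)))) = Add(218457, Mul(-1, Mul(Mul(54, 32), Mul(8, 3)))) = Add(218457, Mul(-1, Mul(1728, 24))) = Add(218457, Mul(-1, 41472)) = Add(218457, -41472) = 176985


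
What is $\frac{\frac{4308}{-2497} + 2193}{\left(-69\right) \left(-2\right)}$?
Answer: $\frac{1823871}{114862} \approx 15.879$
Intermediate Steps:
$\frac{\frac{4308}{-2497} + 2193}{\left(-69\right) \left(-2\right)} = \frac{4308 \left(- \frac{1}{2497}\right) + 2193}{138} = \left(- \frac{4308}{2497} + 2193\right) \frac{1}{138} = \frac{5471613}{2497} \cdot \frac{1}{138} = \frac{1823871}{114862}$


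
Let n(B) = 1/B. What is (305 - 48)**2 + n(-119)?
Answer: 7859830/119 ≈ 66049.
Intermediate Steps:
(305 - 48)**2 + n(-119) = (305 - 48)**2 + 1/(-119) = 257**2 - 1/119 = 66049 - 1/119 = 7859830/119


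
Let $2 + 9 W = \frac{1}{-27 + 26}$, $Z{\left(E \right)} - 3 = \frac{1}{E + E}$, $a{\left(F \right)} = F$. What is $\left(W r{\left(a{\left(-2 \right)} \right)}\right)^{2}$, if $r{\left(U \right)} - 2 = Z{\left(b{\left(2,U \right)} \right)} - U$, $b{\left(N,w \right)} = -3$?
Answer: $\frac{1681}{324} \approx 5.1883$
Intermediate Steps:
$Z{\left(E \right)} = 3 + \frac{1}{2 E}$ ($Z{\left(E \right)} = 3 + \frac{1}{E + E} = 3 + \frac{1}{2 E}$)
$r{\left(U \right)} = \frac{29}{6} - U$ ($r{\left(U \right)} = 2 - \left(-3 + \frac{1}{6} + U\right) = 2 - \left(- \frac{17}{6} + U\right) = \frac{29}{6} - U$)
$W = - \frac{1}{3}$ ($W = - \frac{2}{9} + \frac{1}{9 \left(-27 + 26\right)} = - \frac{2}{9} + \frac{1}{9 \left(-1\right)} = - \frac{2}{9} + \frac{1}{9} \left(-1\right) = - \frac{2}{9} - \frac{1}{9} = - \frac{1}{3} \approx -0.33333$)
$\left(W r{\left(a{\left(-2 \right)} \right)}\right)^{2} = \left(- \frac{\frac{29}{6} - -2}{3}\right)^{2} = \left(- \frac{\frac{29}{6} + 2}{3}\right)^{2} = \left(\left(- \frac{1}{3}\right) \frac{41}{6}\right)^{2} = \left(- \frac{41}{18}\right)^{2} = \frac{1681}{324}$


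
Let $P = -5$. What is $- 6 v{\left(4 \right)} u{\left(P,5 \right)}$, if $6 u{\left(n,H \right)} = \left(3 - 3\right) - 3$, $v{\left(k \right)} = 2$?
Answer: $6$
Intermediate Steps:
$u{\left(n,H \right)} = - \frac{1}{2}$ ($u{\left(n,H \right)} = \frac{\left(3 - 3\right) - 3}{6} = \frac{0 - 3}{6} = \frac{1}{6} \left(-3\right) = - \frac{1}{2}$)
$- 6 v{\left(4 \right)} u{\left(P,5 \right)} = \left(-6\right) 2 \left(- \frac{1}{2}\right) = \left(-12\right) \left(- \frac{1}{2}\right) = 6$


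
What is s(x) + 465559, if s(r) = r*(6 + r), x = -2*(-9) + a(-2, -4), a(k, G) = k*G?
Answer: 466391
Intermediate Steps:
a(k, G) = G*k
x = 26 (x = -2*(-9) - 4*(-2) = 18 + 8 = 26)
s(x) + 465559 = 26*(6 + 26) + 465559 = 26*32 + 465559 = 832 + 465559 = 466391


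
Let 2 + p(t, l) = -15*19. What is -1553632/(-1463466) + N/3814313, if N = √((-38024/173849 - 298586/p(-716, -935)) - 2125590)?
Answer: 776816/731733 + 2*I*√1322254706615188809918/190313861711519 ≈ 1.0616 + 0.00038214*I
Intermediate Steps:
p(t, l) = -287 (p(t, l) = -2 - 15*19 = -2 - 285 = -287)
N = 2*I*√1322254706615188809918/49894663 (N = √((-38024/173849 - 298586/(-287)) - 2125590) = √((-38024*1/173849 - 298586*(-1/287)) - 2125590) = √((-38024/173849 + 298586/287) - 2125590) = √(51897964626/49894663 - 2125590) = √(-106003698761544/49894663) = 2*I*√1322254706615188809918/49894663 ≈ 1457.6*I)
-1553632/(-1463466) + N/3814313 = -1553632/(-1463466) + (2*I*√1322254706615188809918/49894663)/3814313 = -1553632*(-1/1463466) + (2*I*√1322254706615188809918/49894663)*(1/3814313) = 776816/731733 + 2*I*√1322254706615188809918/190313861711519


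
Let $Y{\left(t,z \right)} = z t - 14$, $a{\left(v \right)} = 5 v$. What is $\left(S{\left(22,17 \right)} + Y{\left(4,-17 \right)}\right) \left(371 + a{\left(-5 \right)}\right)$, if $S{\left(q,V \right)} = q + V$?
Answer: $-14878$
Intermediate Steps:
$S{\left(q,V \right)} = V + q$
$Y{\left(t,z \right)} = -14 + t z$ ($Y{\left(t,z \right)} = t z - 14 = -14 + t z$)
$\left(S{\left(22,17 \right)} + Y{\left(4,-17 \right)}\right) \left(371 + a{\left(-5 \right)}\right) = \left(\left(17 + 22\right) + \left(-14 + 4 \left(-17\right)\right)\right) \left(371 + 5 \left(-5\right)\right) = \left(39 - 82\right) \left(371 - 25\right) = \left(39 - 82\right) 346 = \left(-43\right) 346 = -14878$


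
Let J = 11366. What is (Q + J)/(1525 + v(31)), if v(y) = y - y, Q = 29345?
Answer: 40711/1525 ≈ 26.696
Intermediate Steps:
v(y) = 0
(Q + J)/(1525 + v(31)) = (29345 + 11366)/(1525 + 0) = 40711/1525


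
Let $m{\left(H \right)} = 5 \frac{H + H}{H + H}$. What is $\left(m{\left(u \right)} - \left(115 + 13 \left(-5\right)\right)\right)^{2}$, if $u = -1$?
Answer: $2025$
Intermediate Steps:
$m{\left(H \right)} = 5$ ($m{\left(H \right)} = 5 \frac{2 H}{2 H} = 5 \cdot 2 H \frac{1}{2 H} = 5 \cdot 1 = 5$)
$\left(m{\left(u \right)} - \left(115 + 13 \left(-5\right)\right)\right)^{2} = \left(5 - \left(115 + 13 \left(-5\right)\right)\right)^{2} = \left(5 - 50\right)^{2} = \left(-45\right)^{2} = 2025$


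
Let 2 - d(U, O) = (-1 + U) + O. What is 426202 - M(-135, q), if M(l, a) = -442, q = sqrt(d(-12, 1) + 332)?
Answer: 426644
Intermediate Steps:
d(U, O) = 3 - O - U (d(U, O) = 2 - ((-1 + U) + O) = 2 - (-1 + O + U) = 2 + (1 - O - U) = 3 - O - U)
q = sqrt(346) (q = sqrt((3 - 1*1 - 1*(-12)) + 332) = sqrt((3 - 1 + 12) + 332) = sqrt(14 + 332) = sqrt(346) ≈ 18.601)
426202 - M(-135, q) = 426202 - 1*(-442) = 426202 + 442 = 426644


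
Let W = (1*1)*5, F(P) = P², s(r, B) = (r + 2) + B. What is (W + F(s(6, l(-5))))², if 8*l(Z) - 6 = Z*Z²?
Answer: 11189025/4096 ≈ 2731.7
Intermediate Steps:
l(Z) = ¾ + Z³/8 (l(Z) = ¾ + (Z*Z²)/8 = ¾ + Z³/8)
s(r, B) = 2 + B + r (s(r, B) = (2 + r) + B = 2 + B + r)
W = 5 (W = 1*5 = 5)
(W + F(s(6, l(-5))))² = (5 + (2 + (¾ + (⅛)*(-5)³) + 6)²)² = (5 + (2 + (¾ + (⅛)*(-125)) + 6)²)² = (5 + (2 + (¾ - 125/8) + 6)²)² = (5 + (2 - 119/8 + 6)²)² = (5 + (-55/8)²)² = (5 + 3025/64)² = (3345/64)² = 11189025/4096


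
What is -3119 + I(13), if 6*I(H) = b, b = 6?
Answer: -3118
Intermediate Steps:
I(H) = 1 (I(H) = (⅙)*6 = 1)
-3119 + I(13) = -3119 + 1 = -3118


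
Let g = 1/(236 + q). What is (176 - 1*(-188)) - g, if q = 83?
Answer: 116115/319 ≈ 364.00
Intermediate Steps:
g = 1/319 (g = 1/(236 + 83) = 1/319 ≈ 0.0031348)
(176 - 1*(-188)) - g = (176 - 1*(-188)) - 1*1/319 = (176 + 188) - 1/319 = 364 - 1/319 = 116115/319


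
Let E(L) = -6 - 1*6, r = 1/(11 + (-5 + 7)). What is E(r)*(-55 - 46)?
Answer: 1212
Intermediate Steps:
r = 1/13 (r = 1/(11 + 2) = 1/13 ≈ 0.076923)
E(L) = -12 (E(L) = -6 - 6 = -12)
E(r)*(-55 - 46) = -12*(-55 - 46) = -12*(-101) = 1212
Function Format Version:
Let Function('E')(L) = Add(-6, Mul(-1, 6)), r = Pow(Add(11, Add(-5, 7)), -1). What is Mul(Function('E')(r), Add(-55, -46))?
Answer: 1212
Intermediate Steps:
r = Rational(1, 13) (r = Pow(Add(11, 2), -1) = Pow(13, -1) = Rational(1, 13) ≈ 0.076923)
Function('E')(L) = -12 (Function('E')(L) = Add(-6, -6) = -12)
Mul(Function('E')(r), Add(-55, -46)) = Mul(-12, Add(-55, -46)) = Mul(-12, -101) = 1212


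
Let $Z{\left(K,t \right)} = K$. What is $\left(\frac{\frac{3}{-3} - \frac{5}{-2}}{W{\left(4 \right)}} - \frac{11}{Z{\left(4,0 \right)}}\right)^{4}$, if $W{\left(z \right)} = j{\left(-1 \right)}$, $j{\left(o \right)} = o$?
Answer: $\frac{83521}{256} \approx 326.25$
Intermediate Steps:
$W{\left(z \right)} = -1$
$\left(\frac{\frac{3}{-3} - \frac{5}{-2}}{W{\left(4 \right)}} - \frac{11}{Z{\left(4,0 \right)}}\right)^{4} = \left(\frac{\frac{3}{-3} - \frac{5}{-2}}{-1} - \frac{11}{4}\right)^{4} = \left(\left(3 \left(- \frac{1}{3}\right) - - \frac{5}{2}\right) \left(-1\right) - \frac{11}{4}\right)^{4} = \left(\left(-1 + \frac{5}{2}\right) \left(-1\right) - \frac{11}{4}\right)^{4} = \left(\frac{3}{2} \left(-1\right) - \frac{11}{4}\right)^{4} = \left(- \frac{3}{2} - \frac{11}{4}\right)^{4} = \left(- \frac{17}{4}\right)^{4} = \frac{83521}{256}$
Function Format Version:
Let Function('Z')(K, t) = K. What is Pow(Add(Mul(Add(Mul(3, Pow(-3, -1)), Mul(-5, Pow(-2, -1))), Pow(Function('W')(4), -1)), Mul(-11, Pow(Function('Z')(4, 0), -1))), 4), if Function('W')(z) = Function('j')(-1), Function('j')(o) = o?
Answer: Rational(83521, 256) ≈ 326.25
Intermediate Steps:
Function('W')(z) = -1
Pow(Add(Mul(Add(Mul(3, Pow(-3, -1)), Mul(-5, Pow(-2, -1))), Pow(Function('W')(4), -1)), Mul(-11, Pow(Function('Z')(4, 0), -1))), 4) = Pow(Add(Mul(Add(Mul(3, Pow(-3, -1)), Mul(-5, Pow(-2, -1))), Pow(-1, -1)), Mul(-11, Pow(4, -1))), 4) = Pow(Add(Mul(Add(Mul(3, Rational(-1, 3)), Mul(-5, Rational(-1, 2))), -1), Mul(-11, Rational(1, 4))), 4) = Pow(Add(Mul(Add(-1, Rational(5, 2)), -1), Rational(-11, 4)), 4) = Pow(Add(Mul(Rational(3, 2), -1), Rational(-11, 4)), 4) = Pow(Add(Rational(-3, 2), Rational(-11, 4)), 4) = Pow(Rational(-17, 4), 4) = Rational(83521, 256)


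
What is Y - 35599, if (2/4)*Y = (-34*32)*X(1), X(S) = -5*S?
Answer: -24719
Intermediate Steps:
Y = 10880 (Y = 2*((-34*32)*(-5*1)) = 2*(-1088*(-5)) = 2*5440 = 10880)
Y - 35599 = 10880 - 35599 = -24719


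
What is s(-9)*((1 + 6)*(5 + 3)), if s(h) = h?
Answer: -504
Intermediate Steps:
s(-9)*((1 + 6)*(5 + 3)) = -9*(1 + 6)*(5 + 3) = -63*8 = -9*56 = -504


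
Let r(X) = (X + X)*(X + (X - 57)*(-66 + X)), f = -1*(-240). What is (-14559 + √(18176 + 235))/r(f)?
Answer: -4853/5133120 + 19*√51/15399360 ≈ -0.00093662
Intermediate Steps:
f = 240
r(X) = 2*X*(X + (-66 + X)*(-57 + X)) (r(X) = (2*X)*(X + (-57 + X)*(-66 + X)) = (2*X)*(X + (-66 + X)*(-57 + X)) = 2*X*(X + (-66 + X)*(-57 + X)))
(-14559 + √(18176 + 235))/r(f) = (-14559 + √(18176 + 235))/((2*240*(3762 + 240² - 122*240))) = (-14559 + √18411)/((2*240*(3762 + 57600 - 29280))) = (-14559 + 19*√51)/((2*240*32082)) = (-14559 + 19*√51)/15399360 = (-14559 + 19*√51)*(1/15399360) = -4853/5133120 + 19*√51/15399360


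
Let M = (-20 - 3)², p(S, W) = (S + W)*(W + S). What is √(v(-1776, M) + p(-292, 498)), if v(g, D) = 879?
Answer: √43315 ≈ 208.12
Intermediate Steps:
p(S, W) = (S + W)² (p(S, W) = (S + W)*(S + W) = (S + W)²)
M = 529 (M = (-23)² = 529)
√(v(-1776, M) + p(-292, 498)) = √(879 + (-292 + 498)²) = √(879 + 206²) = √(879 + 42436) = √43315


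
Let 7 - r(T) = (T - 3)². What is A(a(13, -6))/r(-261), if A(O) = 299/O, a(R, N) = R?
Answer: -23/69689 ≈ -0.00033004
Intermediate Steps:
r(T) = 7 - (-3 + T)² (r(T) = 7 - (T - 3)² = 7 - (-3 + T)²)
A(a(13, -6))/r(-261) = (299/13)/(7 - (-3 - 261)²) = (299*(1/13))/(7 - 1*(-264)²) = 23/(7 - 1*69696) = 23/(7 - 69696) = 23/(-69689) = 23*(-1/69689) = -23/69689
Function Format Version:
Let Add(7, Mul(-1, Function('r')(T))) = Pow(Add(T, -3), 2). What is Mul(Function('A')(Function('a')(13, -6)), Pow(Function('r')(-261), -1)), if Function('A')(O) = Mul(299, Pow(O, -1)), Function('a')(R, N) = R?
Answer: Rational(-23, 69689) ≈ -0.00033004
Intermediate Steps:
Function('r')(T) = Add(7, Mul(-1, Pow(Add(-3, T), 2))) (Function('r')(T) = Add(7, Mul(-1, Pow(Add(T, -3), 2))) = Add(7, Mul(-1, Pow(Add(-3, T), 2))))
Mul(Function('A')(Function('a')(13, -6)), Pow(Function('r')(-261), -1)) = Mul(Mul(299, Pow(13, -1)), Pow(Add(7, Mul(-1, Pow(Add(-3, -261), 2))), -1)) = Mul(Mul(299, Rational(1, 13)), Pow(Add(7, Mul(-1, Pow(-264, 2))), -1)) = Mul(23, Pow(Add(7, Mul(-1, 69696)), -1)) = Mul(23, Pow(Add(7, -69696), -1)) = Mul(23, Pow(-69689, -1)) = Mul(23, Rational(-1, 69689)) = Rational(-23, 69689)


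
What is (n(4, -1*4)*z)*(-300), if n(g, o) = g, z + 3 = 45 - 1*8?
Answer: -40800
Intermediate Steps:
z = 34 (z = -3 + (45 - 1*8) = -3 + (45 - 8) = -3 + 37 = 34)
(n(4, -1*4)*z)*(-300) = (4*34)*(-300) = 136*(-300) = -40800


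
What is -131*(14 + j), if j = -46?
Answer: 4192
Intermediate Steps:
-131*(14 + j) = -131*(14 - 46) = -131*(-32) = 4192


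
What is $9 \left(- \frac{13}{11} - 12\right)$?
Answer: $- \frac{1305}{11} \approx -118.64$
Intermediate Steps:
$9 \left(- \frac{13}{11} - 12\right) = 9 \left(- \frac{145}{11}\right) = - \frac{1305}{11}$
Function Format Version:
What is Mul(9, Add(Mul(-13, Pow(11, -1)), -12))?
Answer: Rational(-1305, 11) ≈ -118.64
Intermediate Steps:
Mul(9, Add(Mul(-13, Pow(11, -1)), -12)) = Mul(9, Add(Mul(-13, Rational(1, 11)), -12)) = Mul(9, Add(Rational(-13, 11), -12)) = Mul(9, Rational(-145, 11)) = Rational(-1305, 11)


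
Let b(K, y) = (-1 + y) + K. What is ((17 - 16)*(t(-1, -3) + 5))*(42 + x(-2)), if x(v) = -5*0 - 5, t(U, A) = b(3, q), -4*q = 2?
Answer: 481/2 ≈ 240.50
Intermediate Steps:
q = -½ (q = -¼*2 = -½ ≈ -0.50000)
b(K, y) = -1 + K + y
t(U, A) = 3/2 (t(U, A) = -1 + 3 - ½ = 3/2)
x(v) = -5 (x(v) = 0 - 5 = -5)
((17 - 16)*(t(-1, -3) + 5))*(42 + x(-2)) = ((17 - 16)*(3/2 + 5))*(42 - 5) = (1*(13/2))*37 = (13/2)*37 = 481/2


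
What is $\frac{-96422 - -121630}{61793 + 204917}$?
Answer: $\frac{12604}{133355} \approx 0.094515$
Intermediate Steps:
$\frac{-96422 - -121630}{61793 + 204917} = \frac{-96422 + 121630}{266710} = 25208 \cdot \frac{1}{266710} = \frac{12604}{133355}$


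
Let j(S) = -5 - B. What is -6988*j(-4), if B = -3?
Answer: 13976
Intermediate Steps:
j(S) = -2 (j(S) = -5 - 1*(-3) = -5 + 3 = -2)
-6988*j(-4) = -6988*(-2) = 13976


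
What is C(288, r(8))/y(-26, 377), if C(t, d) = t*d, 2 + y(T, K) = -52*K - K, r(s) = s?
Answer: -768/6661 ≈ -0.11530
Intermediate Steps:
y(T, K) = -2 - 53*K (y(T, K) = -2 + (-52*K - K) = -2 - 53*K)
C(t, d) = d*t
C(288, r(8))/y(-26, 377) = (8*288)/(-2 - 53*377) = 2304/(-2 - 19981) = 2304/(-19983) = 2304*(-1/19983) = -768/6661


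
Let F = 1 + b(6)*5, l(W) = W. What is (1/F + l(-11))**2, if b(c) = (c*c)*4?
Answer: 62884900/519841 ≈ 120.97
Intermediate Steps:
b(c) = 4*c**2 (b(c) = c**2*4 = 4*c**2)
F = 721 (F = 1 + (4*6**2)*5 = 1 + (4*36)*5 = 1 + 144*5 = 1 + 720 = 721)
(1/F + l(-11))**2 = (1/721 - 11)**2 = (-7930/721)**2 = 62884900/519841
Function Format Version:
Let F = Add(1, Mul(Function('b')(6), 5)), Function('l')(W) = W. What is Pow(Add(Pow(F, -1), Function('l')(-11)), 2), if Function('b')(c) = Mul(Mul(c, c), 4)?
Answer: Rational(62884900, 519841) ≈ 120.97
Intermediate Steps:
Function('b')(c) = Mul(4, Pow(c, 2)) (Function('b')(c) = Mul(Pow(c, 2), 4) = Mul(4, Pow(c, 2)))
F = 721 (F = Add(1, Mul(Mul(4, Pow(6, 2)), 5)) = Add(1, Mul(Mul(4, 36), 5)) = Add(1, Mul(144, 5)) = Add(1, 720) = 721)
Pow(Add(Pow(F, -1), Function('l')(-11)), 2) = Pow(Add(Pow(721, -1), -11), 2) = Pow(Add(Rational(1, 721), -11), 2) = Pow(Rational(-7930, 721), 2) = Rational(62884900, 519841)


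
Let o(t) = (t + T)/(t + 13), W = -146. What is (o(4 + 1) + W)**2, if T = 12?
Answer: 6817321/324 ≈ 21041.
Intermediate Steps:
o(t) = (12 + t)/(13 + t) (o(t) = (t + 12)/(t + 13) = (12 + t)/(13 + t))
(o(4 + 1) + W)**2 = ((12 + (4 + 1))/(13 + (4 + 1)) - 146)**2 = ((12 + 5)/(13 + 5) - 146)**2 = (17/18 - 146)**2 = (-2611/18)**2 = 6817321/324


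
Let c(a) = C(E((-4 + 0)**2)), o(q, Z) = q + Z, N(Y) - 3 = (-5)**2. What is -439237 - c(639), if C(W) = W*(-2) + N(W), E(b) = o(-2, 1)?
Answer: -439267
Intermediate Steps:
N(Y) = 28 (N(Y) = 3 + (-5)**2 = 3 + 25 = 28)
o(q, Z) = Z + q
E(b) = -1 (E(b) = 1 - 2 = -1)
C(W) = 28 - 2*W (C(W) = W*(-2) + 28 = -2*W + 28 = 28 - 2*W)
c(a) = 30 (c(a) = 28 - 2*(-1) = 28 + 2 = 30)
-439237 - c(639) = -439237 - 1*30 = -439237 - 30 = -439267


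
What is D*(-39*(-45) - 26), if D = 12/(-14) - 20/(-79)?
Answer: -82498/79 ≈ -1044.3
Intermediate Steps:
D = -334/553 (D = 12*(-1/14) - 20*(-1/79) = -6/7 + 20/79 = -334/553 ≈ -0.60398)
D*(-39*(-45) - 26) = -334*(-39*(-45) - 26)/553 = -334*(1755 - 26)/553 = -334/553*1729 = -82498/79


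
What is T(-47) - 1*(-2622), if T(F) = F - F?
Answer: 2622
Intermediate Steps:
T(F) = 0
T(-47) - 1*(-2622) = 0 - 1*(-2622) = 0 + 2622 = 2622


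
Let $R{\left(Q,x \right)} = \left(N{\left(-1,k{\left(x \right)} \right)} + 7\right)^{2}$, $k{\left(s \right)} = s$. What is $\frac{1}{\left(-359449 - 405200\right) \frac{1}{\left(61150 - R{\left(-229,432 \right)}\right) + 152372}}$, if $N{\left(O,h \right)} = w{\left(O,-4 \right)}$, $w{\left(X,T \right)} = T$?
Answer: $- \frac{71171}{254883} \approx -0.27923$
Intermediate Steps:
$N{\left(O,h \right)} = -4$
$R{\left(Q,x \right)} = 9$ ($R{\left(Q,x \right)} = \left(-4 + 7\right)^{2} = 3^{2} = 9$)
$\frac{1}{\left(-359449 - 405200\right) \frac{1}{\left(61150 - R{\left(-229,432 \right)}\right) + 152372}} = \frac{1}{\left(-359449 - 405200\right) \frac{1}{\left(61150 - 9\right) + 152372}} = \frac{1}{\left(-764649\right) \frac{1}{\left(61150 - 9\right) + 152372}} = \frac{1}{\left(-764649\right) \frac{1}{61141 + 152372}} = \frac{1}{\left(-764649\right) \frac{1}{213513}} = \frac{1}{- \frac{254883}{71171}} = - \frac{71171}{254883}$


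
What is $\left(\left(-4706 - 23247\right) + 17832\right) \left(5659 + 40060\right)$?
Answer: $-462721999$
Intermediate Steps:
$\left(\left(-4706 - 23247\right) + 17832\right) \left(5659 + 40060\right) = \left(\left(-4706 - 23247\right) + 17832\right) 45719 = \left(-27953 + 17832\right) 45719 = \left(-10121\right) 45719 = -462721999$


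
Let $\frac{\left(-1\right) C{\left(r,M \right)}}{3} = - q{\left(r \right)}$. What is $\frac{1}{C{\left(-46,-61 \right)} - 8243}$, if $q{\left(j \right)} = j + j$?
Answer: $- \frac{1}{8519} \approx -0.00011738$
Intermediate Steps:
$q{\left(j \right)} = 2 j$
$C{\left(r,M \right)} = 6 r$ ($C{\left(r,M \right)} = - 3 \left(- 2 r\right) = 6 r$)
$\frac{1}{C{\left(-46,-61 \right)} - 8243} = \frac{1}{6 \left(-46\right) - 8243} = \frac{1}{-276 - 8243} = \frac{1}{-8519} = - \frac{1}{8519}$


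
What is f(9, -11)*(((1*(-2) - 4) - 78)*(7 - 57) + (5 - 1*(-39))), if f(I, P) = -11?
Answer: -46684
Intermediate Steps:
f(9, -11)*(((1*(-2) - 4) - 78)*(7 - 57) + (5 - 1*(-39))) = -11*(((1*(-2) - 4) - 78)*(7 - 57) + (5 - 1*(-39))) = -11*(((-2 - 4) - 78)*(-50) + (5 + 39)) = -11*((-6 - 78)*(-50) + 44) = -11*(-84*(-50) + 44) = -11*(4200 + 44) = -11*4244 = -46684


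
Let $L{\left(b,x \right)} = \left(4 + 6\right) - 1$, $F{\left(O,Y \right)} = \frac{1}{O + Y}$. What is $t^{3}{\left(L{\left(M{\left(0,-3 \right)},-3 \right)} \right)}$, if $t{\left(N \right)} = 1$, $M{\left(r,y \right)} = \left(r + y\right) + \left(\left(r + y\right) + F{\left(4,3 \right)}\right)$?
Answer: $1$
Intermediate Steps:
$M{\left(r,y \right)} = \frac{1}{7} + 2 r + 2 y$ ($M{\left(r,y \right)} = \left(r + y\right) + \left(\left(r + y\right) + \frac{1}{4 + 3}\right) = \left(r + y\right) + \left(\left(r + y\right) + \frac{1}{7}\right) = \left(r + y\right) + \left(\frac{1}{7} + r + y\right) = \frac{1}{7} + 2 r + 2 y$)
$L{\left(b,x \right)} = 9$ ($L{\left(b,x \right)} = 10 - 1 = 9$)
$t^{3}{\left(L{\left(M{\left(0,-3 \right)},-3 \right)} \right)} = 1^{3} = 1$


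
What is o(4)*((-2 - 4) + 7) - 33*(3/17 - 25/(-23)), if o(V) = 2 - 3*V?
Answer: -20212/391 ≈ -51.693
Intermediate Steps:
o(4)*((-2 - 4) + 7) - 33*(3/17 - 25/(-23)) = (2 - 3*4)*((-2 - 4) + 7) - 33*(3/17 - 25/(-23)) = (2 - 12)*(-6 + 7) - 33*(3*(1/17) - 25*(-1/23)) = -10*1 - 33*(3/17 + 25/23) = -10 - 33*494/391 = -10 - 16302/391 = -20212/391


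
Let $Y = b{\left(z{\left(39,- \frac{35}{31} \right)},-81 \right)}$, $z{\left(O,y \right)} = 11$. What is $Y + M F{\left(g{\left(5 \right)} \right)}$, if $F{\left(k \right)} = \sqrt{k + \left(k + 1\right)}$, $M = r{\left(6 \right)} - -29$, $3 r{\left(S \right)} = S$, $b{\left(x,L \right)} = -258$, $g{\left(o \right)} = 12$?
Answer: $-103$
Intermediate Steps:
$Y = -258$
$r{\left(S \right)} = \frac{S}{3}$
$M = 31$ ($M = \frac{1}{3} \cdot 6 - -29 = 2 + 29 = 31$)
$F{\left(k \right)} = \sqrt{1 + 2 k}$ ($F{\left(k \right)} = \sqrt{k + \left(1 + k\right)} = \sqrt{1 + 2 k}$)
$Y + M F{\left(g{\left(5 \right)} \right)} = -258 + 31 \sqrt{1 + 2 \cdot 12} = -258 + 31 \sqrt{1 + 24} = -258 + 31 \sqrt{25} = -258 + 31 \cdot 5 = -258 + 155 = -103$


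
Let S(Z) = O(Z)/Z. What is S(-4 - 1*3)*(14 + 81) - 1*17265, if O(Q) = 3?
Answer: -121140/7 ≈ -17306.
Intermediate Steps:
S(Z) = 3/Z
S(-4 - 1*3)*(14 + 81) - 1*17265 = (3/(-4 - 1*3))*(14 + 81) - 1*17265 = (3/(-4 - 3))*95 - 17265 = (3/(-7))*95 - 17265 = (3*(-1/7))*95 - 17265 = -3/7*95 - 17265 = -285/7 - 17265 = -121140/7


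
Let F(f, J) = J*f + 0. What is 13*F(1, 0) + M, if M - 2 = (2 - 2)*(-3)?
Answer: 2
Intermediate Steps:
M = 2 (M = 2 + (2 - 2)*(-3) = 2 + 0*(-3) = 2 + 0 = 2)
F(f, J) = J*f
13*F(1, 0) + M = 13*(0*1) + 2 = 13*0 + 2 = 0 + 2 = 2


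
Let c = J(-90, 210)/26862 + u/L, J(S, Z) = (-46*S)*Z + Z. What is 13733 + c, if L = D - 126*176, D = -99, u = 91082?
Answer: 124758771026/9065925 ≈ 13761.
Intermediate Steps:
J(S, Z) = Z - 46*S*Z (J(S, Z) = -46*S*Z + Z = Z - 46*S*Z)
L = -22275 (L = -99 - 126*176 = -99 - 22176 = -22275)
c = 256423001/9065925 (c = (210*(1 - 46*(-90)))/26862 + 91082/(-22275) = (210*(1 + 4140))*(1/26862) + 91082*(-1/22275) = (210*4141)*(1/26862) - 91082/22275 = 869610*(1/26862) - 91082/22275 = 144935/4477 - 91082/22275 = 256423001/9065925 ≈ 28.284)
13733 + c = 13733 + 256423001/9065925 = 124758771026/9065925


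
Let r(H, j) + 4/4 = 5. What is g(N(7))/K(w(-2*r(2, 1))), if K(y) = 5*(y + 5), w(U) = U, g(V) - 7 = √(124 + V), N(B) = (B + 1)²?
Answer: -7/15 - 2*√47/15 ≈ -1.3808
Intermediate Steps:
N(B) = (1 + B)²
r(H, j) = 4 (r(H, j) = -1 + 5 = 4)
g(V) = 7 + √(124 + V)
K(y) = 25 + 5*y (K(y) = 5*(5 + y) = 25 + 5*y)
g(N(7))/K(w(-2*r(2, 1))) = (7 + √(124 + (1 + 7)²))/(25 + 5*(-2*4)) = (7 + √(124 + 8²))/(25 + 5*(-8)) = (7 + √(124 + 64))/(25 - 40) = (7 + √188)/(-15) = (7 + 2*√47)*(-1/15) = -7/15 - 2*√47/15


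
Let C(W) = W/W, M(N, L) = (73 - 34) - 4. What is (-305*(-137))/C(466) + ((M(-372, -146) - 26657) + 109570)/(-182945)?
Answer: 7644273877/182945 ≈ 41785.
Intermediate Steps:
M(N, L) = 35 (M(N, L) = 39 - 4 = 35)
C(W) = 1
(-305*(-137))/C(466) + ((M(-372, -146) - 26657) + 109570)/(-182945) = -305*(-137)/1 + ((35 - 26657) + 109570)/(-182945) = 41785*1 + (-26622 + 109570)*(-1/182945) = 41785 + 82948*(-1/182945) = 41785 - 82948/182945 = 7644273877/182945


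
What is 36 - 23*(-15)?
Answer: 381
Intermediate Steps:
36 - 23*(-15) = 36 + 345 = 381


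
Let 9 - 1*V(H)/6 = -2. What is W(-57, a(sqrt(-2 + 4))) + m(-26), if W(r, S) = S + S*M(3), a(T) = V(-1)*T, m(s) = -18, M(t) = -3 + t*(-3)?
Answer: -18 - 726*sqrt(2) ≈ -1044.7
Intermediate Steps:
M(t) = -3 - 3*t
V(H) = 66 (V(H) = 54 - 6*(-2) = 54 + 12 = 66)
a(T) = 66*T
W(r, S) = -11*S (W(r, S) = S + S*(-3 - 3*3) = S + S*(-3 - 9) = S + S*(-12) = S - 12*S = -11*S)
W(-57, a(sqrt(-2 + 4))) + m(-26) = -726*sqrt(-2 + 4) - 18 = -726*sqrt(2) - 18 = -18 - 726*sqrt(2)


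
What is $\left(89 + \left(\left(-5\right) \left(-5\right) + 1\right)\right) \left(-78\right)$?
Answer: $-8970$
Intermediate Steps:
$\left(89 + \left(\left(-5\right) \left(-5\right) + 1\right)\right) \left(-78\right) = \left(89 + \left(25 + 1\right)\right) \left(-78\right) = \left(89 + 26\right) \left(-78\right) = 115 \left(-78\right) = -8970$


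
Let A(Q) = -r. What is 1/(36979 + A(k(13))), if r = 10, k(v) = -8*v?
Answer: 1/36969 ≈ 2.7050e-5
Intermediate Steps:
A(Q) = -10 (A(Q) = -1*10 = -10)
1/(36979 + A(k(13))) = 1/(36979 - 10) = 1/36969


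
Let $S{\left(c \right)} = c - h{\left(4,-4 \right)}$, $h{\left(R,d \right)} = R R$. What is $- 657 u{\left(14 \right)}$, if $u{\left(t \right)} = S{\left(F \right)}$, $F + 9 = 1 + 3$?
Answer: $13797$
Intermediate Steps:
$F = -5$ ($F = -9 + \left(1 + 3\right) = -9 + 4 = -5$)
$h{\left(R,d \right)} = R^{2}$
$S{\left(c \right)} = -16 + c$ ($S{\left(c \right)} = c - 4^{2} = c - 16 = -16 + c$)
$u{\left(t \right)} = -21$ ($u{\left(t \right)} = -16 - 5 = -21$)
$- 657 u{\left(14 \right)} = \left(-657\right) \left(-21\right) = 13797$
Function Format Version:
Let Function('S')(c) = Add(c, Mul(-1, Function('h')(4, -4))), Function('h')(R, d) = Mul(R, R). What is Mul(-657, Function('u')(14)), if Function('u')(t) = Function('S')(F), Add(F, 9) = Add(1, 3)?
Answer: 13797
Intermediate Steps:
F = -5 (F = Add(-9, Add(1, 3)) = Add(-9, 4) = -5)
Function('h')(R, d) = Pow(R, 2)
Function('S')(c) = Add(-16, c) (Function('S')(c) = Add(c, Mul(-1, Pow(4, 2))) = Add(c, Mul(-1, 16)) = Add(c, -16) = Add(-16, c))
Function('u')(t) = -21 (Function('u')(t) = Add(-16, -5) = -21)
Mul(-657, Function('u')(14)) = Mul(-657, -21) = 13797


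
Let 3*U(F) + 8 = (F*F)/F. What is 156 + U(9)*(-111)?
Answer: 119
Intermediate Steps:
U(F) = -8/3 + F/3 (U(F) = -8/3 + ((F*F)/F)/3 = -8/3 + (F**2/F)/3 = -8/3 + F/3)
156 + U(9)*(-111) = 156 + (-8/3 + (1/3)*9)*(-111) = 156 + (-8/3 + 3)*(-111) = 156 + (1/3)*(-111) = 156 - 37 = 119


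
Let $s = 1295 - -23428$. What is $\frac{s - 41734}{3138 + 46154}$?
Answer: $- \frac{17011}{49292} \approx -0.34511$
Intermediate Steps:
$s = 24723$ ($s = 1295 + 23428 = 24723$)
$\frac{s - 41734}{3138 + 46154} = \frac{24723 - 41734}{3138 + 46154} = - \frac{17011}{49292}$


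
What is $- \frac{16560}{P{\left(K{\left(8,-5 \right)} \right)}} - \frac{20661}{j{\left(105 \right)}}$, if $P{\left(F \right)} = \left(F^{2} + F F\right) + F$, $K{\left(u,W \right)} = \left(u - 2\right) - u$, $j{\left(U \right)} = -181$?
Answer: $- \frac{478899}{181} \approx -2645.9$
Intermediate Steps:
$K{\left(u,W \right)} = -2$ ($K{\left(u,W \right)} = \left(-2 + u\right) - u = -2$)
$P{\left(F \right)} = F + 2 F^{2}$ ($P{\left(F \right)} = \left(F^{2} + F^{2}\right) + F = 2 F^{2} + F = F + 2 F^{2}$)
$- \frac{16560}{P{\left(K{\left(8,-5 \right)} \right)}} - \frac{20661}{j{\left(105 \right)}} = - \frac{16560}{\left(-2\right) \left(1 + 2 \left(-2\right)\right)} - \frac{20661}{-181} = - \frac{16560}{\left(-2\right) \left(1 - 4\right)} - - \frac{20661}{181} = - \frac{16560}{\left(-2\right) \left(-3\right)} + \frac{20661}{181} = - \frac{16560}{6} + \frac{20661}{181} = \left(-16560\right) \frac{1}{6} + \frac{20661}{181} = -2760 + \frac{20661}{181} = - \frac{478899}{181}$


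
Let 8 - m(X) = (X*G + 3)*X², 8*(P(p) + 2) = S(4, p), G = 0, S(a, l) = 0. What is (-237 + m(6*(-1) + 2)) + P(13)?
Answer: -279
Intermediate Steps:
P(p) = -2 (P(p) = -2 + (⅛)*0 = -2 + 0 = -2)
m(X) = 8 - 3*X² (m(X) = 8 - (X*0 + 3)*X² = 8 - (0 + 3)*X² = 8 - 3*X²)
(-237 + m(6*(-1) + 2)) + P(13) = (-237 + (8 - 3*(6*(-1) + 2)²)) - 2 = (-237 + (8 - 3*(-6 + 2)²)) - 2 = (-237 + (8 - 3*(-4)²)) - 2 = (-237 + (8 - 3*16)) - 2 = (-237 + (8 - 48)) - 2 = (-237 - 40) - 2 = -277 - 2 = -279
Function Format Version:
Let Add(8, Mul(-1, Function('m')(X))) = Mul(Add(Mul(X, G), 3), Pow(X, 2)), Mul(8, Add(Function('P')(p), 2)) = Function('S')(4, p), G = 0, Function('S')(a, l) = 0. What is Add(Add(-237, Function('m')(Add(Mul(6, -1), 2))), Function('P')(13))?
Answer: -279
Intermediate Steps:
Function('P')(p) = -2 (Function('P')(p) = Add(-2, Mul(Rational(1, 8), 0)) = Add(-2, 0) = -2)
Function('m')(X) = Add(8, Mul(-3, Pow(X, 2))) (Function('m')(X) = Add(8, Mul(-1, Mul(Add(Mul(X, 0), 3), Pow(X, 2)))) = Add(8, Mul(-1, Mul(Add(0, 3), Pow(X, 2)))) = Add(8, Mul(-1, Mul(3, Pow(X, 2)))) = Add(8, Mul(-3, Pow(X, 2))))
Add(Add(-237, Function('m')(Add(Mul(6, -1), 2))), Function('P')(13)) = Add(Add(-237, Add(8, Mul(-3, Pow(Add(Mul(6, -1), 2), 2)))), -2) = Add(Add(-237, Add(8, Mul(-3, Pow(Add(-6, 2), 2)))), -2) = Add(Add(-237, Add(8, Mul(-3, Pow(-4, 2)))), -2) = Add(Add(-237, Add(8, Mul(-3, 16))), -2) = Add(Add(-237, Add(8, -48)), -2) = Add(Add(-237, -40), -2) = Add(-277, -2) = -279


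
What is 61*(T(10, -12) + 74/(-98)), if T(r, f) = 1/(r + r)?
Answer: -42151/980 ≈ -43.011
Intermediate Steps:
T(r, f) = 1/(2*r)
61*(T(10, -12) + 74/(-98)) = 61*((½)/10 + 74/(-98)) = 61*((½)*(⅒) + 74*(-1/98)) = 61*(1/20 - 37/49) = 61*(-691/980) = -42151/980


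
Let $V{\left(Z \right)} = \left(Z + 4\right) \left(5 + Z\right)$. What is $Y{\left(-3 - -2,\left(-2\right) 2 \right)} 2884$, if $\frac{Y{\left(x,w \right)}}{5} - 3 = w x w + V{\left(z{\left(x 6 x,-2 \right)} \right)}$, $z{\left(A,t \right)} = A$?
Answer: $1398740$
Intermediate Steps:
$V{\left(Z \right)} = \left(4 + Z\right) \left(5 + Z\right)$
$Y{\left(x,w \right)} = 115 + 180 x^{4} + 270 x^{2} + 5 x w^{2}$ ($Y{\left(x,w \right)} = 15 + 5 \left(w x w + \left(20 + \left(x 6 x\right)^{2} + 9 x 6 x\right)\right) = 15 + 5 \left(x w^{2} + \left(20 + \left(6 x x\right)^{2} + 9 \cdot 6 x x\right)\right) = 15 + 5 \left(x w^{2} + \left(20 + \left(6 x^{2}\right)^{2} + 9 \cdot 6 x^{2}\right)\right) = 15 + 5 \left(x w^{2} + \left(20 + 36 x^{4} + 54 x^{2}\right)\right) = 15 + 5 \left(20 + 36 x^{4} + 54 x^{2} + x w^{2}\right) = 15 + \left(100 + 180 x^{4} + 270 x^{2} + 5 x w^{2}\right) = 115 + 180 x^{4} + 270 x^{2} + 5 x w^{2}$)
$Y{\left(-3 - -2,\left(-2\right) 2 \right)} 2884 = \left(115 + 180 \left(-3 - -2\right)^{4} + 270 \left(-3 - -2\right)^{2} + 5 \left(-3 - -2\right) \left(\left(-2\right) 2\right)^{2}\right) 2884 = \left(115 + 180 \left(-3 + 2\right)^{4} + 270 \left(-3 + 2\right)^{2} + 5 \left(-3 + 2\right) \left(-4\right)^{2}\right) 2884 = \left(115 + 180 \left(-1\right)^{4} + 270 \left(-1\right)^{2} + 5 \left(-1\right) 16\right) 2884 = \left(115 + 180 \cdot 1 + 270 \cdot 1 - 80\right) 2884 = \left(115 + 180 + 270 - 80\right) 2884 = 485 \cdot 2884 = 1398740$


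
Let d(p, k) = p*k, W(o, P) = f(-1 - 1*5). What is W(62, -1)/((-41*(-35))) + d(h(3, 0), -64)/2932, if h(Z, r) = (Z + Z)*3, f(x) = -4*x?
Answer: -395688/1051855 ≈ -0.37618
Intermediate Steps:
h(Z, r) = 6*Z (h(Z, r) = (2*Z)*3 = 6*Z)
W(o, P) = 24 (W(o, P) = -4*(-1 - 1*5) = -4*(-1 - 5) = -4*(-6) = 24)
d(p, k) = k*p
W(62, -1)/((-41*(-35))) + d(h(3, 0), -64)/2932 = 24/((-41*(-35))) - 384*3/2932 = 24/1435 - 64*18*(1/2932) = 24*(1/1435) - 1152*1/2932 = 24/1435 - 288/733 = -395688/1051855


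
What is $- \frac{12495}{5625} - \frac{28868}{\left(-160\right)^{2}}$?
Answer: $- \frac{321503}{96000} \approx -3.349$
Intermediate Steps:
$- \frac{12495}{5625} - \frac{28868}{\left(-160\right)^{2}} = \left(-12495\right) \frac{1}{5625} - \frac{28868}{25600} = - \frac{833}{375} - \frac{7217}{6400} = - \frac{321503}{96000}$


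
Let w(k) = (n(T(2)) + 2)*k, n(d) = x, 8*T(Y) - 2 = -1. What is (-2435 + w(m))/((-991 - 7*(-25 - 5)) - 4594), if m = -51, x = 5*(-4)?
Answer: 1517/5375 ≈ 0.28223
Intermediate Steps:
x = -20
T(Y) = 1/8 (T(Y) = 1/4 + (1/8)*(-1) = 1/4 - 1/8 = 1/8)
n(d) = -20
w(k) = -18*k (w(k) = (-20 + 2)*k = -18*k)
(-2435 + w(m))/((-991 - 7*(-25 - 5)) - 4594) = (-2435 - 18*(-51))/((-991 - 7*(-25 - 5)) - 4594) = (-2435 + 918)/((-991 - 7*(-30)) - 4594) = -1517/((-991 + 210) - 4594) = -1517/(-781 - 4594) = -1517/(-5375) = -1517*(-1/5375) = 1517/5375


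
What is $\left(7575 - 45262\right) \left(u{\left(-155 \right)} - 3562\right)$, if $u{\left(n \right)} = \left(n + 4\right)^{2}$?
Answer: $-725060193$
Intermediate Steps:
$u{\left(n \right)} = \left(4 + n\right)^{2}$
$\left(7575 - 45262\right) \left(u{\left(-155 \right)} - 3562\right) = \left(7575 - 45262\right) \left(\left(4 - 155\right)^{2} - 3562\right) = - 37687 \left(\left(-151\right)^{2} - 3562\right) = - 37687 \left(22801 - 3562\right) = \left(-37687\right) 19239 = -725060193$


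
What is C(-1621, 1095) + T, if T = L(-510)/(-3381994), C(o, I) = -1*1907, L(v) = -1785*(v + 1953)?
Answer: -920983829/483142 ≈ -1906.2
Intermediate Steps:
L(v) = -3486105 - 1785*v (L(v) = -1785*(1953 + v) = -3486105 - 1785*v)
C(o, I) = -1907
T = 367965/483142 (T = (-3486105 - 1785*(-510))/(-3381994) = (-3486105 + 910350)*(-1/3381994) = -2575755*(-1/3381994) = 367965/483142 ≈ 0.76161)
C(-1621, 1095) + T = -1907 + 367965/483142 = -920983829/483142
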